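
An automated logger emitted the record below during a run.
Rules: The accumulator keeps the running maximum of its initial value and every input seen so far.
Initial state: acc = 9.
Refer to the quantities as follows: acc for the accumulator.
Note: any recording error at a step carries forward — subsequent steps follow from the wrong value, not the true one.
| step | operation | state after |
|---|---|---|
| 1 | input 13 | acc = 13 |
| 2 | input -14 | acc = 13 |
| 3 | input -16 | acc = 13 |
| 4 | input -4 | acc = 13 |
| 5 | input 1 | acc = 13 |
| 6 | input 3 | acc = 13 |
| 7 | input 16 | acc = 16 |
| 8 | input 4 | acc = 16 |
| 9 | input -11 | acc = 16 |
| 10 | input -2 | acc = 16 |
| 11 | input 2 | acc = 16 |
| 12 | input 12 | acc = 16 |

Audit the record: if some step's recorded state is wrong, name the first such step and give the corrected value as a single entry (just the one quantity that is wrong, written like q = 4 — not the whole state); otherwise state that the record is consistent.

no error

Step 1: acc = max(9, 13) = 13 — no discrepancy.
Step 2: acc = max(13, -14) = 13 — in agreement.
Step 3: acc = max(13, -16) = 13 — matches.
Step 4: acc = max(13, -4) = 13 — in agreement.
Step 5: acc = max(13, 1) = 13 — agrees with the record.
Step 6: acc = max(13, 3) = 13 — verified.
Step 7: acc = max(13, 16) = 16 — consistent with the record.
Step 8: acc = max(16, 4) = 16 — in agreement.
Step 9: acc = max(16, -11) = 16 — no discrepancy.
Step 10: acc = max(16, -2) = 16 — confirmed correct.
Step 11: acc = max(16, 2) = 16 — agrees with the record.
Step 12: acc = max(16, 12) = 16 — in agreement.
Each recorded entry agrees with the recomputation.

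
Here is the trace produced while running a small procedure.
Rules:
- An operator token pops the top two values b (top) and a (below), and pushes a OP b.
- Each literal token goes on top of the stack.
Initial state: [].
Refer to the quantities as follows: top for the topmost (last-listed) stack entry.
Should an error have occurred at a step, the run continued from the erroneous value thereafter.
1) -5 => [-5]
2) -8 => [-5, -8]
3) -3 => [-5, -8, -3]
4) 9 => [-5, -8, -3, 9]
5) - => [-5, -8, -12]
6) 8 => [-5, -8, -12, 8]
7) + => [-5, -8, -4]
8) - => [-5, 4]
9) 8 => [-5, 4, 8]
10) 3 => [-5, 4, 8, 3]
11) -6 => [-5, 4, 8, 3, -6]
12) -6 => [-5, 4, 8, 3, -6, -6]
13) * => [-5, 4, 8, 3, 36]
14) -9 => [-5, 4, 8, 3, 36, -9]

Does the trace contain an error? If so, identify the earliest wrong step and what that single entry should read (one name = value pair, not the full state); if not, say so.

step 8, top = -4

step 1: push -5: top = -5 -> checks out
step 2: push -8: top = -8 -> no discrepancy
step 3: push -3: top = -3 -> in agreement
step 4: push 9: top = 9 -> matches
step 5: -3 - 9 = -12 -> consistent with the trace
step 6: push 8: top = 8 -> in agreement
step 7: -12 + 8 = -4 -> matches
step 8: -8 - -4 = -4 -> first mismatch against the trace
First incorrect step: 8; the correct value is top = -4.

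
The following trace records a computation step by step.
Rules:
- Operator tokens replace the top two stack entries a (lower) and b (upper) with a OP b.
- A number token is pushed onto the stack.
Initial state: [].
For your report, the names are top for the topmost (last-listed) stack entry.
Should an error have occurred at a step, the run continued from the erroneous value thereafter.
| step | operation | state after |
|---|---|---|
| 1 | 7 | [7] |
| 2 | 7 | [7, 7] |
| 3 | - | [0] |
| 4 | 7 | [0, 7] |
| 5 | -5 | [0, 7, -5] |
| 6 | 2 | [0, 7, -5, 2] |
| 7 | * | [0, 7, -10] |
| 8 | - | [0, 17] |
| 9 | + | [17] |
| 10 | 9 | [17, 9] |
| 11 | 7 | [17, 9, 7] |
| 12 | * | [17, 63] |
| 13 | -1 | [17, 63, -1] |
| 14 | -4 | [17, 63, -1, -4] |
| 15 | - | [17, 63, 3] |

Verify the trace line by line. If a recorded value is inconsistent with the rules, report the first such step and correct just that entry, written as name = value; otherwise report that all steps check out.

no error

Step 1: push 7: top = 7 — matches.
Step 2: push 7: top = 7 — consistent with the trace.
Step 3: 7 - 7 = 0 — agrees with the trace.
Step 4: push 7: top = 7 — matches.
Step 5: push -5: top = -5 — agrees with the trace.
Step 6: push 2: top = 2 — same as recorded.
Step 7: -5 * 2 = -10 — verified.
Step 8: 7 - -10 = 17 — checks out.
Step 9: 0 + 17 = 17 — no discrepancy.
Step 10: push 9: top = 9 — same as recorded.
Step 11: push 7: top = 7 — no discrepancy.
Step 12: 9 * 7 = 63 — matches.
Step 13: push -1: top = -1 — same as recorded.
Step 14: push -4: top = -4 — matches.
Step 15: -1 - -4 = 3 — same as recorded.
Every step is consistent.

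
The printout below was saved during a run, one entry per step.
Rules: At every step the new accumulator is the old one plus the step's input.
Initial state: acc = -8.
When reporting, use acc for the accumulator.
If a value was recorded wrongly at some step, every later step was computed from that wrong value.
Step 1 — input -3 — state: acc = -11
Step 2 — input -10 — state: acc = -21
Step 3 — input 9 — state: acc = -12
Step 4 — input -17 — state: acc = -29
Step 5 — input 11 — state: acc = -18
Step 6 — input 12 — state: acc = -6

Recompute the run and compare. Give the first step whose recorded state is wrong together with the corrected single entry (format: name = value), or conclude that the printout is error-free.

step 1: acc = -8 + -3 = -11 -> exactly as logged
step 2: acc = -11 + -10 = -21 -> verified
step 3: acc = -21 + 9 = -12 -> checks out
step 4: acc = -12 + -17 = -29 -> verified
step 5: acc = -29 + 11 = -18 -> agrees with the printout
step 6: acc = -18 + 12 = -6 -> checks out
Nothing is out of place; the run is error-free.

no error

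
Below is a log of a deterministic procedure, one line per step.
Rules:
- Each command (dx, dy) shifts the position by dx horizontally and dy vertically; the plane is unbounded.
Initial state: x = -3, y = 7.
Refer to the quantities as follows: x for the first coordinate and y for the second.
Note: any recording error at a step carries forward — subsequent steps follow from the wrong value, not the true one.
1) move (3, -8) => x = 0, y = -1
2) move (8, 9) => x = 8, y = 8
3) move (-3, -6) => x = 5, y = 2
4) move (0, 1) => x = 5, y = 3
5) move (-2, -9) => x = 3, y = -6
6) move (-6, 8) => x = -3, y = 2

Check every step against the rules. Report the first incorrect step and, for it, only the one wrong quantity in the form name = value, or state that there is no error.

no error

step 1: x = -3 + (3) = 0, y = 7 + (-8) = -1 -> in agreement
step 2: x = 0 + (8) = 8, y = -1 + (9) = 8 -> in agreement
step 3: x = 8 + (-3) = 5, y = 8 + (-6) = 2 -> checks out
step 4: x = 5 + (0) = 5, y = 2 + (1) = 3 -> confirmed correct
step 5: x = 5 + (-2) = 3, y = 3 + (-9) = -6 -> matches
step 6: x = 3 + (-6) = -3, y = -6 + (8) = 2 -> agrees with the log
The whole run recomputes cleanly — no discrepancies.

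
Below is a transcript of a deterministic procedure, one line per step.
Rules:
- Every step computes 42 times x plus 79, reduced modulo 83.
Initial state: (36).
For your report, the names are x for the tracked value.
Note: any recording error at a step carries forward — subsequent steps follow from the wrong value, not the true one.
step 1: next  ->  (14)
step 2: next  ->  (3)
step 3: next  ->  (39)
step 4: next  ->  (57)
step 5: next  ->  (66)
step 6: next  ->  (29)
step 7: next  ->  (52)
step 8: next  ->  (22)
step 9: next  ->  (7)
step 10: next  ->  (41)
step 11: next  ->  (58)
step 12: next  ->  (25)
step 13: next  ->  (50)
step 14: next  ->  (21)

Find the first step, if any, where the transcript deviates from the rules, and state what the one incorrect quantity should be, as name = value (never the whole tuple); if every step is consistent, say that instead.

Recomputing the run from the initial state:
step 1: x = 14
step 2: x = 3
step 3: x = 39
step 4: x = 57
step 5: x = 66
step 6: x = 29
step 7: x = 52
step 8: x = 22
step 9: x = 7
step 10: x = 41
step 11: x = 58
step 12: x = 25
step 13: x = 50
step 14: x = 21
This matches the transcript at every step.

no error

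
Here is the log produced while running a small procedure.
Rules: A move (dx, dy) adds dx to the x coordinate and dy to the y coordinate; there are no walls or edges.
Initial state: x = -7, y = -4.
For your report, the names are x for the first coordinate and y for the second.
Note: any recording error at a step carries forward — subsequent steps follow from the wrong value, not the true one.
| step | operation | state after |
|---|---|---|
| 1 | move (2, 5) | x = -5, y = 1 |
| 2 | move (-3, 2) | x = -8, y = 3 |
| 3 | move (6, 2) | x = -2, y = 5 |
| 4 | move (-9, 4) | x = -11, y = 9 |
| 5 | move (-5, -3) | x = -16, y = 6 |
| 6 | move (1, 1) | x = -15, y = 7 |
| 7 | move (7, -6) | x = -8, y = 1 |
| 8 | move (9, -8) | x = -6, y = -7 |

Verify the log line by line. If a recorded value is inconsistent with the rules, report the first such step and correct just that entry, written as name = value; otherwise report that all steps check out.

1. x = -7 + (2) = -5, y = -4 + (5) = 1 (in agreement)
2. x = -5 + (-3) = -8, y = 1 + (2) = 3 (verified)
3. x = -8 + (6) = -2, y = 3 + (2) = 5 (checks out)
4. x = -2 + (-9) = -11, y = 5 + (4) = 9 (confirmed correct)
5. x = -11 + (-5) = -16, y = 9 + (-3) = 6 (consistent with the log)
6. x = -16 + (1) = -15, y = 6 + (1) = 7 (same as recorded)
7. x = -15 + (7) = -8, y = 7 + (-6) = 1 (checks out)
8. x = -8 + (9) = 1, y = 1 + (-8) = -7 (not what was recorded)
That makes step 8 the first incorrect line — x = 1 is what it should show.

step 8, x = 1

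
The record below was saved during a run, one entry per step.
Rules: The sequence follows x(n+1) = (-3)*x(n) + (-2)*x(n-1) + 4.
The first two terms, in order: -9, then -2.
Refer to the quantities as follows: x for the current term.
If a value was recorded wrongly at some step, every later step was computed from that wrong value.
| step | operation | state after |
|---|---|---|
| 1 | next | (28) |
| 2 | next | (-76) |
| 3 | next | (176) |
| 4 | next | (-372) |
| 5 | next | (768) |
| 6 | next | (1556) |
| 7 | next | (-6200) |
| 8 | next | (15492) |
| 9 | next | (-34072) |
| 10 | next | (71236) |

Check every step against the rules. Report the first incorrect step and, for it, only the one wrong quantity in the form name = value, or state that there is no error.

step 6, x = -1556

Step 1: x = -3*(-2) + (-2)*(-9) + (4) = 28 — exactly as logged.
Step 2: x = -3*(28) + (-2)*(-2) + (4) = -76 — matches.
Step 3: x = -3*(-76) + (-2)*(28) + (4) = 176 — agrees with the record.
Step 4: x = -3*(176) + (-2)*(-76) + (4) = -372 — no discrepancy.
Step 5: x = -3*(-372) + (-2)*(176) + (4) = 768 — consistent with the record.
Step 6: x = -3*(768) + (-2)*(-372) + (4) = -1556 — the record disagrees here.
First deviation found at step 6; the corrected entry is x = -1556.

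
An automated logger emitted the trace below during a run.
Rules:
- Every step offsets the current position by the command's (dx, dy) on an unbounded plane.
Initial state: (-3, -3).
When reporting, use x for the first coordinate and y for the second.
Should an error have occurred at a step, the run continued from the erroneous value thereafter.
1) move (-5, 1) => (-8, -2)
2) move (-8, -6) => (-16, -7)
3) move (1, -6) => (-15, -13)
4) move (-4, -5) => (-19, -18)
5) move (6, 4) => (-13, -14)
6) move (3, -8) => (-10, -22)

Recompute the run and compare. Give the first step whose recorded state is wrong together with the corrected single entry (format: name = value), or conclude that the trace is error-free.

step 2, y = -8

1. x = -3 + (-5) = -8, y = -3 + (1) = -2 (in agreement)
2. x = -8 + (-8) = -16, y = -2 + (-6) = -8 (the recorded entry deviates here)
Conclusion: step 2 carries the first error; the entry should be y = -8.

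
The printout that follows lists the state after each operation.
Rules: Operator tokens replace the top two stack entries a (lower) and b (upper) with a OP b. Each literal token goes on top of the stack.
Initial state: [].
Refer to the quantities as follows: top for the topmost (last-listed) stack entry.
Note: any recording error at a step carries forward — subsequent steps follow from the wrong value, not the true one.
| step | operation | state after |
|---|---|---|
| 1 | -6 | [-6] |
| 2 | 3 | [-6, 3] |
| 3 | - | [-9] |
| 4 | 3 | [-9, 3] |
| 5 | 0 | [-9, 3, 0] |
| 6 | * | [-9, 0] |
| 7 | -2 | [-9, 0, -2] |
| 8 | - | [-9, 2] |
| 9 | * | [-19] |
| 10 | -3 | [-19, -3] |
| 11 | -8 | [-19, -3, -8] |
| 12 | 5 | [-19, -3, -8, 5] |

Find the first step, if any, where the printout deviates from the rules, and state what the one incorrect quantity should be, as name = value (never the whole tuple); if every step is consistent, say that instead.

Recomputing the run from the initial state:
step 1: [-6]
step 2: [-6, 3]
step 3: [-9]
step 4: [-9, 3]
step 5: [-9, 3, 0]
step 6: [-9, 0]
step 7: [-9, 0, -2]
step 8: [-9, 2]
step 9: [-18]
step 10: [-18, -3]
step 11: [-18, -3, -8]
step 12: [-18, -3, -8, 5]
The first disagreement with the printout is at step 9, where the value should be top = -18.

step 9, top = -18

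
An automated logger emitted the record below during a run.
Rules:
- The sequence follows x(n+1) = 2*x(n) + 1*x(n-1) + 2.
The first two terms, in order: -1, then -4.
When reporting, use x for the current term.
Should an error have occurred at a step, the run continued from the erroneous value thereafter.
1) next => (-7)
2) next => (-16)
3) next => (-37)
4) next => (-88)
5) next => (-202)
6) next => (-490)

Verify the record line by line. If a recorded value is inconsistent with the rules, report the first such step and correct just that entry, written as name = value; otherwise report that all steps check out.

step 1: x = 2*(-4) + (1)*(-1) + (2) = -7 -> same as recorded
step 2: x = 2*(-7) + (1)*(-4) + (2) = -16 -> verified
step 3: x = 2*(-16) + (1)*(-7) + (2) = -37 -> agrees with the record
step 4: x = 2*(-37) + (1)*(-16) + (2) = -88 -> confirmed correct
step 5: x = 2*(-88) + (1)*(-37) + (2) = -211 -> first mismatch against the record
First incorrect step: 5; the correct value is x = -211.

step 5, x = -211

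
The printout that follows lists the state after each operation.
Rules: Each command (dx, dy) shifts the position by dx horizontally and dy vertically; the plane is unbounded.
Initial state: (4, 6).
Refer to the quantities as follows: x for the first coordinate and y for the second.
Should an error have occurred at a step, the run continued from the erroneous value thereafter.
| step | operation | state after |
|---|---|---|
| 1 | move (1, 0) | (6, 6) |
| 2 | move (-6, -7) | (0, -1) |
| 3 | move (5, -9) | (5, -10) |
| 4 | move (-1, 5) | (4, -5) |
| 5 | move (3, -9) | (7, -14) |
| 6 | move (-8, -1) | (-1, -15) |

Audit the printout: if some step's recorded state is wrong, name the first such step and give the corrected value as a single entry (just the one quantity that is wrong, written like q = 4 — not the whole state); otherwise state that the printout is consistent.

step 1, x = 5

Recomputing the run from the initial state:
step 1: x = 5, y = 6
step 2: x = -1, y = -1
step 3: x = 4, y = -10
step 4: x = 3, y = -5
step 5: x = 6, y = -14
step 6: x = -2, y = -15
The first disagreement with the printout is at step 1, where the value should be x = 5.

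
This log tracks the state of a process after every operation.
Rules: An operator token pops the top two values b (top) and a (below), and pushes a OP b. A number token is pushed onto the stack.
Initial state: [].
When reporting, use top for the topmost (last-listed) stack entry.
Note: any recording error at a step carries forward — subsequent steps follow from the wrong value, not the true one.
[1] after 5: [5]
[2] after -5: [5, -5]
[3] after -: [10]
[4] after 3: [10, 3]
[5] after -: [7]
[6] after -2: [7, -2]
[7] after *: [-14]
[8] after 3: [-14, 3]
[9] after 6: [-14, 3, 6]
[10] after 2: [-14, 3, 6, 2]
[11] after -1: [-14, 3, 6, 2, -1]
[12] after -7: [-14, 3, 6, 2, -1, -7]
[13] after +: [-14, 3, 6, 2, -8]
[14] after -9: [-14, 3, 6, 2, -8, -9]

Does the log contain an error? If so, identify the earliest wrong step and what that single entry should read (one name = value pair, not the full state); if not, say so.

no error

Step 1: push 5: top = 5 — checks out.
Step 2: push -5: top = -5 — matches.
Step 3: 5 - -5 = 10 — matches.
Step 4: push 3: top = 3 — verified.
Step 5: 10 - 3 = 7 — checks out.
Step 6: push -2: top = -2 — exactly as logged.
Step 7: 7 * -2 = -14 — matches.
Step 8: push 3: top = 3 — exactly as logged.
Step 9: push 6: top = 6 — checks out.
Step 10: push 2: top = 2 — no discrepancy.
Step 11: push -1: top = -1 — checks out.
Step 12: push -7: top = -7 — in agreement.
Step 13: -1 + -7 = -8 — verified.
Step 14: push -9: top = -9 — no discrepancy.
All steps check out; nothing to correct.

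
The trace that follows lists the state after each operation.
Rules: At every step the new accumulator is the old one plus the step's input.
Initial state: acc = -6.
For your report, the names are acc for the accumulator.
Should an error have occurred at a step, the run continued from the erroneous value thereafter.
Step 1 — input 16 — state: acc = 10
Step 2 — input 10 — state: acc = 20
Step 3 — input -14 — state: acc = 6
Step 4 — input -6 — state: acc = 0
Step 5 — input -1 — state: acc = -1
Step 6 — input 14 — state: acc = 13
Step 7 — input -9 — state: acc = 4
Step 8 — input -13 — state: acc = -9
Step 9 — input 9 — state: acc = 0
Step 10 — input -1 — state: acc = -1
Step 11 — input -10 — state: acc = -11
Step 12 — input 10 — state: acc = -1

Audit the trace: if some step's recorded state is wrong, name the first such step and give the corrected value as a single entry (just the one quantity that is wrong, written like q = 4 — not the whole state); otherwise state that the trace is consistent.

no error

Step 1: acc = -6 + 16 = 10 — verified.
Step 2: acc = 10 + 10 = 20 — verified.
Step 3: acc = 20 + -14 = 6 — confirmed correct.
Step 4: acc = 6 + -6 = 0 — matches.
Step 5: acc = 0 + -1 = -1 — consistent with the trace.
Step 6: acc = -1 + 14 = 13 — matches.
Step 7: acc = 13 + -9 = 4 — exactly as logged.
Step 8: acc = 4 + -13 = -9 — agrees with the trace.
Step 9: acc = -9 + 9 = 0 — checks out.
Step 10: acc = 0 + -1 = -1 — no discrepancy.
Step 11: acc = -1 + -10 = -11 — consistent with the trace.
Step 12: acc = -11 + 10 = -1 — checks out.
No step deviates from the rules.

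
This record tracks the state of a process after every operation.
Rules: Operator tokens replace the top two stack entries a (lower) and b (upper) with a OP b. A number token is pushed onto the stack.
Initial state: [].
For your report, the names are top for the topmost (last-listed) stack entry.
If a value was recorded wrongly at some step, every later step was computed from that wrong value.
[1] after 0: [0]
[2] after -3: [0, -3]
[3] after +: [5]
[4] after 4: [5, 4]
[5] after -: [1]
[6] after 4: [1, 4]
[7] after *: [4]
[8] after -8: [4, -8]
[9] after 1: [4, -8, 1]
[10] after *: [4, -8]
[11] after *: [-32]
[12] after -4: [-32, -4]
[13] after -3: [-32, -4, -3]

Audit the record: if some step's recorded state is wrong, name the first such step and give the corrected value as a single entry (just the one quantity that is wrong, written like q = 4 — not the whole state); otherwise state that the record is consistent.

step 3, top = -3

Recomputing the run from the initial state:
step 1: [0]
step 2: [0, -3]
step 3: [-3]
step 4: [-3, 4]
step 5: [-7]
step 6: [-7, 4]
step 7: [-28]
step 8: [-28, -8]
step 9: [-28, -8, 1]
step 10: [-28, -8]
step 11: [224]
step 12: [224, -4]
step 13: [224, -4, -3]
The first disagreement with the record is at step 3, where the value should be top = -3.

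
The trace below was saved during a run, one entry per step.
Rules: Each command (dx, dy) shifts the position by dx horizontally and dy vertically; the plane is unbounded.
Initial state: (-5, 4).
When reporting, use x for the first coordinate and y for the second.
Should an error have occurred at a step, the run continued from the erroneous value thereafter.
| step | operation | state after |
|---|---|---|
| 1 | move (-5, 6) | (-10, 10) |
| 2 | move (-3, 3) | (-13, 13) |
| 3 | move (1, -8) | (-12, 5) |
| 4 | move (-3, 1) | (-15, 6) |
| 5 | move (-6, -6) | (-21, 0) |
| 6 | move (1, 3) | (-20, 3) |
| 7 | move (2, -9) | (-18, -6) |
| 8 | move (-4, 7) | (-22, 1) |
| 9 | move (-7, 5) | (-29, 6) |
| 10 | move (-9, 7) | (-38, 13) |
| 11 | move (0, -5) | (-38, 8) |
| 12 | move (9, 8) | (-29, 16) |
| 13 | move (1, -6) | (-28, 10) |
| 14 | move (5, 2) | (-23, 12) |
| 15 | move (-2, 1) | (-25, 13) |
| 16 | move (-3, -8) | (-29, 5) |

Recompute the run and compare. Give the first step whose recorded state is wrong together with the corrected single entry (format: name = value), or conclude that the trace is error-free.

step 16, x = -28

1. x = -5 + (-5) = -10, y = 4 + (6) = 10 (in agreement)
2. x = -10 + (-3) = -13, y = 10 + (3) = 13 (confirmed correct)
3. x = -13 + (1) = -12, y = 13 + (-8) = 5 (no discrepancy)
4. x = -12 + (-3) = -15, y = 5 + (1) = 6 (no discrepancy)
5. x = -15 + (-6) = -21, y = 6 + (-6) = 0 (confirmed correct)
6. x = -21 + (1) = -20, y = 0 + (3) = 3 (no discrepancy)
7. x = -20 + (2) = -18, y = 3 + (-9) = -6 (in agreement)
8. x = -18 + (-4) = -22, y = -6 + (7) = 1 (consistent with the trace)
9. x = -22 + (-7) = -29, y = 1 + (5) = 6 (exactly as logged)
10. x = -29 + (-9) = -38, y = 6 + (7) = 13 (in agreement)
11. x = -38 + (0) = -38, y = 13 + (-5) = 8 (same as recorded)
12. x = -38 + (9) = -29, y = 8 + (8) = 16 (confirmed correct)
13. x = -29 + (1) = -28, y = 16 + (-6) = 10 (in agreement)
14. x = -28 + (5) = -23, y = 10 + (2) = 12 (no discrepancy)
15. x = -23 + (-2) = -25, y = 12 + (1) = 13 (confirmed correct)
16. x = -25 + (-3) = -28, y = 13 + (-8) = 5 (not what was recorded)
The audit stops at step 16: the recorded entry is wrong and should be x = -28.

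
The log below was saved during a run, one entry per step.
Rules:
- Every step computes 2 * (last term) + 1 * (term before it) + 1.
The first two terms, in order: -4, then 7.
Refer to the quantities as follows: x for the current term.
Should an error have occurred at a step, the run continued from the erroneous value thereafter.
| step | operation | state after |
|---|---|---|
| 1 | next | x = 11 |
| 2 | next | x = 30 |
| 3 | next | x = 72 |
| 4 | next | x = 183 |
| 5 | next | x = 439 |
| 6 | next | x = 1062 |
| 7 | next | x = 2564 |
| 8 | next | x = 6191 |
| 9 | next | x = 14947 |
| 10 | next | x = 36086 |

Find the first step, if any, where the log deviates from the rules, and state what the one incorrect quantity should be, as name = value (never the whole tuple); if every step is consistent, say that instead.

step 4, x = 175

step 1: x = 2*(7) + (1)*(-4) + (1) = 11 -> exactly as logged
step 2: x = 2*(11) + (1)*(7) + (1) = 30 -> exactly as logged
step 3: x = 2*(30) + (1)*(11) + (1) = 72 -> matches
step 4: x = 2*(72) + (1)*(30) + (1) = 175 -> the entry is off here
The audit stops at step 4: the recorded entry is wrong and should be x = 175.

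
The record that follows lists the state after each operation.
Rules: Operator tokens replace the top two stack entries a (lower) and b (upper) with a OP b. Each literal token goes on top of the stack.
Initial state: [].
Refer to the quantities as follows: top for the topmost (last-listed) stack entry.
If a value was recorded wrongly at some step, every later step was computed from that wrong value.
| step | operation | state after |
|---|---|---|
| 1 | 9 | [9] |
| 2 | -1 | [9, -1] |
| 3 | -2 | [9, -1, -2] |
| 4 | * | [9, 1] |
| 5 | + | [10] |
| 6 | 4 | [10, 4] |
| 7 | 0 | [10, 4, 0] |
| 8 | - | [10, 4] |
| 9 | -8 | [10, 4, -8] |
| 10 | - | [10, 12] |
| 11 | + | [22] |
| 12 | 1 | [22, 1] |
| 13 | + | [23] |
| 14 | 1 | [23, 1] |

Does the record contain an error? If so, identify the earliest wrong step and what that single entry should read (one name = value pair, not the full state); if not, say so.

step 1: push 9: top = 9 -> checks out
step 2: push -1: top = -1 -> confirmed correct
step 3: push -2: top = -2 -> no discrepancy
step 4: -1 * -2 = 2 -> the record disagrees here
Step 4 is the first one off; corrected, top = 2.

step 4, top = 2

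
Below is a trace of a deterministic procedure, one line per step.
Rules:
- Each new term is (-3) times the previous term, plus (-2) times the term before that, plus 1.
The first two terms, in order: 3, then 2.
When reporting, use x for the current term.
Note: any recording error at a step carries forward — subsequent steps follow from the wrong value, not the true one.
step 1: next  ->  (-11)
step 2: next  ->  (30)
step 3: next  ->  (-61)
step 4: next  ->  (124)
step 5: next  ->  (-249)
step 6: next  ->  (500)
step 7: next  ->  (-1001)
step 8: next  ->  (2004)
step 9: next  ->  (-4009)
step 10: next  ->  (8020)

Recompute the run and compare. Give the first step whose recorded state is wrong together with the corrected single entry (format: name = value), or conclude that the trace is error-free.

Step 1: x = -3*(2) + (-2)*(3) + (1) = -11 — confirmed correct.
Step 2: x = -3*(-11) + (-2)*(2) + (1) = 30 — consistent with the trace.
Step 3: x = -3*(30) + (-2)*(-11) + (1) = -67 — first mismatch against the trace.
The earliest wrong entry is at step 3: it should read x = -67.

step 3, x = -67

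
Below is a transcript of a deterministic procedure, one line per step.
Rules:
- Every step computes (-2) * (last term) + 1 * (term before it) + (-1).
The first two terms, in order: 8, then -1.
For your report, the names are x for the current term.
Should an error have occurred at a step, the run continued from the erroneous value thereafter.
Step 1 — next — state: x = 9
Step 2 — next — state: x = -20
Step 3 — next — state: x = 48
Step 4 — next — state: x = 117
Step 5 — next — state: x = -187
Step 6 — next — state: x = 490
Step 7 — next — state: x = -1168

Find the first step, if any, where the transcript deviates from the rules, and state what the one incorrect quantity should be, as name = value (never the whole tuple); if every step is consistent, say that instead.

step 4, x = -117

Recomputing the run from the initial state:
step 1: x = 9
step 2: x = -20
step 3: x = 48
step 4: x = -117
step 5: x = 281
step 6: x = -680
step 7: x = 1640
The first disagreement with the transcript is at step 4, where the value should be x = -117.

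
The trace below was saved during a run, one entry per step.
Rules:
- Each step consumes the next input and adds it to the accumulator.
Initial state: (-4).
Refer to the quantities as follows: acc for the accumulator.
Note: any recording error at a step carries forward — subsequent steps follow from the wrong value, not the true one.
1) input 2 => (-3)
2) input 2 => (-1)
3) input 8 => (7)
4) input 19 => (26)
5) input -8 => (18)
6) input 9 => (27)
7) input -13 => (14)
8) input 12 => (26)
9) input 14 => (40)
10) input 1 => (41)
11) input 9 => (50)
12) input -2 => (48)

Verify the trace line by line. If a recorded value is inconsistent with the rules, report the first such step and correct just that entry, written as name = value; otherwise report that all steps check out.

Recomputing the run from the initial state:
step 1: acc = -2
step 2: acc = 0
step 3: acc = 8
step 4: acc = 27
step 5: acc = 19
step 6: acc = 28
step 7: acc = 15
step 8: acc = 27
step 9: acc = 41
step 10: acc = 42
step 11: acc = 51
step 12: acc = 49
The first disagreement with the trace is at step 1, where the value should be acc = -2.

step 1, acc = -2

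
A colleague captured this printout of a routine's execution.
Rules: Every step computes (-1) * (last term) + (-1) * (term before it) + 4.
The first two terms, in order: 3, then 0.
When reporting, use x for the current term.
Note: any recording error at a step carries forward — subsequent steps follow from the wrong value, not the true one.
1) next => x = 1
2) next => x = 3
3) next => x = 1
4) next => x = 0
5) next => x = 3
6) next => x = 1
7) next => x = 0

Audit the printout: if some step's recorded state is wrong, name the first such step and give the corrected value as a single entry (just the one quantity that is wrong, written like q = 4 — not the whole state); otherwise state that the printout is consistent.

Recomputing the run from the initial state:
step 1: x = 1
step 2: x = 3
step 3: x = 0
step 4: x = 1
step 5: x = 3
step 6: x = 0
step 7: x = 1
The first disagreement with the printout is at step 3, where the value should be x = 0.

step 3, x = 0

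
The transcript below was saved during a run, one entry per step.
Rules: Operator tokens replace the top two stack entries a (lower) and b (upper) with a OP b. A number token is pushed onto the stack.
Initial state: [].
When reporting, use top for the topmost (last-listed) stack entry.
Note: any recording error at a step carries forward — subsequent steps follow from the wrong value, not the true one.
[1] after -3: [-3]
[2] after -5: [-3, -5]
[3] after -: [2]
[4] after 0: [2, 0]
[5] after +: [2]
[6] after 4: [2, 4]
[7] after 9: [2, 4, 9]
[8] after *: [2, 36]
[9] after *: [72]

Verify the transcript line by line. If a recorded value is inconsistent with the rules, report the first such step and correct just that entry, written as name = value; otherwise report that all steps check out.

step 1: push -3: top = -3 -> in agreement
step 2: push -5: top = -5 -> consistent with the transcript
step 3: -3 - -5 = 2 -> exactly as logged
step 4: push 0: top = 0 -> agrees with the transcript
step 5: 2 + 0 = 2 -> confirmed correct
step 6: push 4: top = 4 -> exactly as logged
step 7: push 9: top = 9 -> matches
step 8: 4 * 9 = 36 -> same as recorded
step 9: 2 * 36 = 72 -> no discrepancy
Nothing is out of place; the run is error-free.

no error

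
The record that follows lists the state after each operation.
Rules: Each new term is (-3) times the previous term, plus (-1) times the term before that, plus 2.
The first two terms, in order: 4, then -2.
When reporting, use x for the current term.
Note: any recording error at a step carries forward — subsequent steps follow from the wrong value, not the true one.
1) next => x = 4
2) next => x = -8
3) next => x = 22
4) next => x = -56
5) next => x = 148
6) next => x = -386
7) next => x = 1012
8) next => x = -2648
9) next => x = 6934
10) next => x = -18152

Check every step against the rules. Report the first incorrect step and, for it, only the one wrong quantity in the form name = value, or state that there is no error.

Recomputing the run from the initial state:
step 1: x = 4
step 2: x = -8
step 3: x = 22
step 4: x = -56
step 5: x = 148
step 6: x = -386
step 7: x = 1012
step 8: x = -2648
step 9: x = 6934
step 10: x = -18152
This matches the record at every step.

no error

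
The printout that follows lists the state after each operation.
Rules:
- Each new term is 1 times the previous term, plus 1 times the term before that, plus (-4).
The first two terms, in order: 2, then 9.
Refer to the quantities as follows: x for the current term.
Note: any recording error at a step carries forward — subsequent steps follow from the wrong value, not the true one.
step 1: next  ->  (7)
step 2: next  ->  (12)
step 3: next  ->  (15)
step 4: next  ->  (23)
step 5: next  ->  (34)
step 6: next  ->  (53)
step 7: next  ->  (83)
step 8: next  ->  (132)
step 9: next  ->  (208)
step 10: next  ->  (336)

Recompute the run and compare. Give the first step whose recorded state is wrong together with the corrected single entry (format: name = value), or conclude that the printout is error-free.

Recomputing the run from the initial state:
step 1: x = 7
step 2: x = 12
step 3: x = 15
step 4: x = 23
step 5: x = 34
step 6: x = 53
step 7: x = 83
step 8: x = 132
step 9: x = 211
step 10: x = 339
The first disagreement with the printout is at step 9, where the value should be x = 211.

step 9, x = 211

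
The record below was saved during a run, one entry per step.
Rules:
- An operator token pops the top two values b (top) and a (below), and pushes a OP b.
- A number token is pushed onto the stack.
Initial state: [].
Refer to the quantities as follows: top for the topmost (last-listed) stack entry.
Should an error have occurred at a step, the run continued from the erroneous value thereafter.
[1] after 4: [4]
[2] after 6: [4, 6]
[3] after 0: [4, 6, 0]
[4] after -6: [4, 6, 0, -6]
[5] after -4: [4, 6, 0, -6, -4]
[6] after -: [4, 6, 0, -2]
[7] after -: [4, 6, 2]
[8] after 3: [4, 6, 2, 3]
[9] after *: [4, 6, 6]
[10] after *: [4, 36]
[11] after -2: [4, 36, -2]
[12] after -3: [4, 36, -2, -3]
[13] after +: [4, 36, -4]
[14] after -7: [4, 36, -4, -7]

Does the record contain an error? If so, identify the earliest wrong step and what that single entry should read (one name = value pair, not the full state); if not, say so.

Step 1: push 4: top = 4 — same as recorded.
Step 2: push 6: top = 6 — same as recorded.
Step 3: push 0: top = 0 — same as recorded.
Step 4: push -6: top = -6 — same as recorded.
Step 5: push -4: top = -4 — consistent with the record.
Step 6: -6 - -4 = -2 — in agreement.
Step 7: 0 - -2 = 2 — in agreement.
Step 8: push 3: top = 3 — same as recorded.
Step 9: 2 * 3 = 6 — no discrepancy.
Step 10: 6 * 6 = 36 — in agreement.
Step 11: push -2: top = -2 — exactly as logged.
Step 12: push -3: top = -3 — verified.
Step 13: -2 + -3 = -5 — the entry is off here.
Step 13 is the first one off; corrected, top = -5.

step 13, top = -5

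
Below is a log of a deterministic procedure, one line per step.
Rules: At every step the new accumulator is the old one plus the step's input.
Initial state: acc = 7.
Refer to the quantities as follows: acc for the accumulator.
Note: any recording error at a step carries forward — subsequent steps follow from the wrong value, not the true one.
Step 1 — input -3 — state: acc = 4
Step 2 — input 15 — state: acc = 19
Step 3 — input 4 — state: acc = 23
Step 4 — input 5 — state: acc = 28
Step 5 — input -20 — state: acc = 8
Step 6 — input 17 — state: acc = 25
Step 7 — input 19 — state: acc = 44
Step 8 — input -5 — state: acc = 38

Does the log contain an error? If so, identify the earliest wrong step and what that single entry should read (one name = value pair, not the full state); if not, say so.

step 8, acc = 39

1. acc = 7 + -3 = 4 (consistent with the log)
2. acc = 4 + 15 = 19 (verified)
3. acc = 19 + 4 = 23 (verified)
4. acc = 23 + 5 = 28 (same as recorded)
5. acc = 28 + -20 = 8 (same as recorded)
6. acc = 8 + 17 = 25 (matches)
7. acc = 25 + 19 = 44 (agrees with the log)
8. acc = 44 + -5 = 39 (a discrepancy with the log)
First incorrect step: 8; the correct value is acc = 39.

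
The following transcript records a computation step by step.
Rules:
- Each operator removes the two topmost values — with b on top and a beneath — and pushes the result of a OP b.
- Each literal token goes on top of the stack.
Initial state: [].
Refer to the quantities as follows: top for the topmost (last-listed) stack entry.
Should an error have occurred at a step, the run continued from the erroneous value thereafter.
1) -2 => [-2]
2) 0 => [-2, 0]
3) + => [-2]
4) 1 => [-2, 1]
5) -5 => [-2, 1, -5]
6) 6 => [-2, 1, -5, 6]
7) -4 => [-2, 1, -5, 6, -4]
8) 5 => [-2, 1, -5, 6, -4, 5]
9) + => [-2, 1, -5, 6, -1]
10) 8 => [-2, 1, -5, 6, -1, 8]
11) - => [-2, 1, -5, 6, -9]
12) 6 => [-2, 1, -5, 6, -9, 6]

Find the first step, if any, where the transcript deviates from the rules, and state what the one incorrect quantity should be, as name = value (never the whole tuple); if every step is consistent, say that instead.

step 1: push -2: top = -2 -> agrees with the transcript
step 2: push 0: top = 0 -> matches
step 3: -2 + 0 = -2 -> matches
step 4: push 1: top = 1 -> confirmed correct
step 5: push -5: top = -5 -> exactly as logged
step 6: push 6: top = 6 -> exactly as logged
step 7: push -4: top = -4 -> agrees with the transcript
step 8: push 5: top = 5 -> checks out
step 9: -4 + 5 = 1 -> this is not what the transcript shows
First incorrect step: 9; the correct value is top = 1.

step 9, top = 1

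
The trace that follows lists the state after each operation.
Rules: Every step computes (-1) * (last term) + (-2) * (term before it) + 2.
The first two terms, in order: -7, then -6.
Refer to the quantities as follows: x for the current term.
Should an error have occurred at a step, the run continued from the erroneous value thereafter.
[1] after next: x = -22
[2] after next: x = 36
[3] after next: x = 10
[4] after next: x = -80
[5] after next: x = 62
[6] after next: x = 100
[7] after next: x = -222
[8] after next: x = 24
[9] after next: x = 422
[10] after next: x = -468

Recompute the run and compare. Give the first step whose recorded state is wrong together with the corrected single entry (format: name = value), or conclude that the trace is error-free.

1. x = -1*(-6) + (-2)*(-7) + (2) = 22 (not what was recorded)
So the first discrepancy is step 1, where the right value is x = 22.

step 1, x = 22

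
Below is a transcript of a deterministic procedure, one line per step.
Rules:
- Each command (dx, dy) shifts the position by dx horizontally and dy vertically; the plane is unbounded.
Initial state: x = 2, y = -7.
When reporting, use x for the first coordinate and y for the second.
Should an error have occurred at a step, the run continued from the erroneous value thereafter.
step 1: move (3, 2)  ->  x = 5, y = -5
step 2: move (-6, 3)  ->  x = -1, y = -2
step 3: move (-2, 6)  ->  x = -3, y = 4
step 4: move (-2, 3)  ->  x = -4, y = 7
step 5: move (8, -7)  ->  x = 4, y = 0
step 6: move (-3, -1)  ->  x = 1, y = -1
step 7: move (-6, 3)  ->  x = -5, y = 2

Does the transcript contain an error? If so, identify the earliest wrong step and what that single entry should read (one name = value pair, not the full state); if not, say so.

step 4, x = -5

1. x = 2 + (3) = 5, y = -7 + (2) = -5 (confirmed correct)
2. x = 5 + (-6) = -1, y = -5 + (3) = -2 (confirmed correct)
3. x = -1 + (-2) = -3, y = -2 + (6) = 4 (verified)
4. x = -3 + (-2) = -5, y = 4 + (3) = 7 (first mismatch against the transcript)
The audit stops at step 4: the recorded entry is wrong and should be x = -5.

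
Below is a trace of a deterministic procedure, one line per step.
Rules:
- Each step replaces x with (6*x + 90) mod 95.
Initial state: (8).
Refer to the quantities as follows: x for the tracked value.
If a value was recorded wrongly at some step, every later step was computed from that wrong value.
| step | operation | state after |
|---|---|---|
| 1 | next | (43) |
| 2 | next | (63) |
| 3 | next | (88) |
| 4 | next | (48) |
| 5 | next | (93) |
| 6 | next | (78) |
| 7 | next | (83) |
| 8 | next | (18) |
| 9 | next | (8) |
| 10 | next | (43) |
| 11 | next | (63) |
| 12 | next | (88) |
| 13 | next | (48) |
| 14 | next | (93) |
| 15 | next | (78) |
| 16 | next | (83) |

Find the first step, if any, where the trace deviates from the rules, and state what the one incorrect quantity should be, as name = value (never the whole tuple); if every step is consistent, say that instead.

Recomputing the run from the initial state:
step 1: x = 43
step 2: x = 63
step 3: x = 88
step 4: x = 48
step 5: x = 93
step 6: x = 78
step 7: x = 83
step 8: x = 18
step 9: x = 8
step 10: x = 43
step 11: x = 63
step 12: x = 88
step 13: x = 48
step 14: x = 93
step 15: x = 78
step 16: x = 83
This matches the trace at every step.

no error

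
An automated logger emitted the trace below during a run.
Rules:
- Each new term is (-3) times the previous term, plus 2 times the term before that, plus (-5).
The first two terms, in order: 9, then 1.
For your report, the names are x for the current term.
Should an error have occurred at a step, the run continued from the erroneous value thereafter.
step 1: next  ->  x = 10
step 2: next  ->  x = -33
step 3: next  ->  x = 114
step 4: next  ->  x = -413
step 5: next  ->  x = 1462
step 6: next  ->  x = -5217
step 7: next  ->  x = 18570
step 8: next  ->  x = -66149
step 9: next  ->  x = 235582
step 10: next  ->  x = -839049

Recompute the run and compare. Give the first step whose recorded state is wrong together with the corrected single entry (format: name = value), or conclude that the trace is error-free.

1. x = -3*(1) + (2)*(9) + (-5) = 10 (checks out)
2. x = -3*(10) + (2)*(1) + (-5) = -33 (checks out)
3. x = -3*(-33) + (2)*(10) + (-5) = 114 (no discrepancy)
4. x = -3*(114) + (2)*(-33) + (-5) = -413 (confirmed correct)
5. x = -3*(-413) + (2)*(114) + (-5) = 1462 (matches)
6. x = -3*(1462) + (2)*(-413) + (-5) = -5217 (confirmed correct)
7. x = -3*(-5217) + (2)*(1462) + (-5) = 18570 (confirmed correct)
8. x = -3*(18570) + (2)*(-5217) + (-5) = -66149 (no discrepancy)
9. x = -3*(-66149) + (2)*(18570) + (-5) = 235582 (in agreement)
10. x = -3*(235582) + (2)*(-66149) + (-5) = -839049 (verified)
All entries verified; no error found.

no error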